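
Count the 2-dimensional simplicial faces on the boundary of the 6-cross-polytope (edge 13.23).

Each 2-face is the convex hull of 3 vertices, one chosen as ±e_i from each of 3 distinct axes: 2^3·C(6,3) = 160.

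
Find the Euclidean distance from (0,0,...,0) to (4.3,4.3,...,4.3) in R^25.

The space diagonal of an n-cube of side s is s√n. Here 4.3·√25 = 21.5.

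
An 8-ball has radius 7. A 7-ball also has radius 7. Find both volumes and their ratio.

V_8(7) ≈ 2.33977e+07. V_7(7) ≈ 3.89105e+06. Ratio V_8/V_7 ≈ 6.013.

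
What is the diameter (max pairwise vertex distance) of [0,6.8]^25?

||(6.8,6.8,...,6.8)|| = √(25)·6.8 = 34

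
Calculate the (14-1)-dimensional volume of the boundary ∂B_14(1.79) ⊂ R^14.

The surface area of an n-ball is 2π^(n/2) r^(n-1) / Γ(n/2). For n=14, r=1.79: 16249.4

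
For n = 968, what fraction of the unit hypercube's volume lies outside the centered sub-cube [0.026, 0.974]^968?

Shell fraction = 1 - (1-0.052)^968 ≈ 1 - 3.552e-23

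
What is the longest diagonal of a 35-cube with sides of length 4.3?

The space diagonal of an n-cube of side s is s√n. Here 4.3·√35 ≈ 25.4391.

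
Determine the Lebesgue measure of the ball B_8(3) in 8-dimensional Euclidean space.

The n-ball volume is π^(n/2)·r^n/Γ(n/2+1). With n=8, r=3: V = 2187·π^4/8 ≈ 26629.2.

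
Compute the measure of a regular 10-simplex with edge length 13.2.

For a regular n-simplex with edge a, V = (a^n / n!)·√((n+1)/2^n). With a=13.2, n=10: V ≈ 4586.94.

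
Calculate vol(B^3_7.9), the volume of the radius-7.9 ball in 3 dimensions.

V_3(7.9) = π^(3/2) · (7.9)^3 / Γ(3/2 + 1) ≈ 2065.24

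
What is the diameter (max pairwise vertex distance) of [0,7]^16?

||(7,7,...,7)|| = √(16)·7 = 28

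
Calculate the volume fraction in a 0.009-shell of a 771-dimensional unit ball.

Shell fraction = 1 - (1-0.009)^771 ≈ 0.999061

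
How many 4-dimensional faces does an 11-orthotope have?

Choose 4 of 11 axes to span the face (C(11,4) = 330 ways), then fix each of the remaining 7 coordinates at one of its two extreme values (2^7 = 128 ways): 330·128 = 42240.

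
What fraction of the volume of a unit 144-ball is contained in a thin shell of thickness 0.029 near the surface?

Shell fraction = 1 - (1-0.029)^144 ≈ 0.98556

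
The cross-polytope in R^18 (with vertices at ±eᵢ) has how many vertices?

The vertices are ±e_1, ..., ±e_18, so there are 2·18 = 36.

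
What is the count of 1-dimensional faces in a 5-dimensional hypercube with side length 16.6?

An n-cube has C(n,k)·2^(n-k) k-faces. Here C(5,1)·2^4 = 5·16 = 80.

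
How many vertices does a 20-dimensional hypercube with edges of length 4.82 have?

Each vertex is a binary string of length 20, so there are 2^20 = 1048576.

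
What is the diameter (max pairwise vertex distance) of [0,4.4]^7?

Diagonal = √7 · 4.4 ≈ 11.6413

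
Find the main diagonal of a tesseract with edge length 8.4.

The space diagonal of an n-cube of side s is s√n. Here 8.4·√4 = 16.8.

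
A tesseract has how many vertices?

An n-cube has 2^n vertices; for n = 4 that is 2^4 = 16.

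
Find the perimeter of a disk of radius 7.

S = n·V_n(r)/r = 2·V_2(7)/7 (volume-to-surface relation), giving 2πr = 2π·7 ≈ 43.9823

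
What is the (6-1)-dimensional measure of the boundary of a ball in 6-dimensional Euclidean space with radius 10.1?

The surface area of an n-ball is 2π^(n/2) r^(n-1) / Γ(n/2). For n=6, r=10.1: 3.25879e+06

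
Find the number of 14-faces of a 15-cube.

Number of 14-faces = C(15,14) · 2^(15-14) = 15 · 2 = 30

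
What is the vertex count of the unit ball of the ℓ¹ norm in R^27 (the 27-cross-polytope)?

An n-cross-polytope has 2n vertices; here n = 27, giving 54.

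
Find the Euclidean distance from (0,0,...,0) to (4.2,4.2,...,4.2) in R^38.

d = √(4.2² + 4.2² + ... + 4.2²) [38 terms] = √(38·4.2²) = 4.2√38 ≈ 25.8905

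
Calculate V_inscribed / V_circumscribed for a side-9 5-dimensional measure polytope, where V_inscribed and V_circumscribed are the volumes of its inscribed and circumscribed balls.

Volume scales as r^n, and r_in/r_out = 1/√5, giving (1/√5)^5 ≈ 0.0178885.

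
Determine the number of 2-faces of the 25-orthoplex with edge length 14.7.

An n-cross-polytope has 2^(k+1)·C(n,k+1) k-faces. Here 2^3·C(25,3) = 8·2300 = 18400.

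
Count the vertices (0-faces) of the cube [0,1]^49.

The 49-cube has 2^49 = 562949953421312 vertices.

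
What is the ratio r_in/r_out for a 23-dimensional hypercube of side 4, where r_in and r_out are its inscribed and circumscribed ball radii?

For an n-cube of any side s, the inradius is s/2 and the circumradius is s√n/2, so the ratio is 1/√23 ≈ 0.208514.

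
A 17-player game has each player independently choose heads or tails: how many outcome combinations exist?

The 17-cube has 2^17 = 131072 vertices.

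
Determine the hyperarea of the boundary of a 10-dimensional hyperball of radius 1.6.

|∂B_10(1.6)| ≈ 1752.46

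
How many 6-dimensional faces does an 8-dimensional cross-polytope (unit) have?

An n-cross-polytope has 2^(k+1)·C(n,k+1) k-faces. Here 2^7·C(8,7) = 128·8 = 1024.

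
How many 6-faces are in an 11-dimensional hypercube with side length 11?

f_6(11-cube) = (11 choose 6) · 2^5 = 14784.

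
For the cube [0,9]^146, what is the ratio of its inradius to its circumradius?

For an n-cube of any side s, the inradius is s/2 and the circumradius is s√n/2, so the ratio is 1/√146 ≈ 0.0827606.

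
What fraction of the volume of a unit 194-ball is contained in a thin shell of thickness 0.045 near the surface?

1 - (1-0.045)^194 ≈ 0.999868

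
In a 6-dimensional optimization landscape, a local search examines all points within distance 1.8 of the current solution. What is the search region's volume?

Volume = π^{6/2}·(1.8)^6/Γ(4) ≈ 175.765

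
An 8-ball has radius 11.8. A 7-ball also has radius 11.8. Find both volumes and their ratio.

V_8(11.8) ≈ 1.52561e+09. V_7(11.8) ≈ 1.50506e+08. Ratio V_8/V_7 ≈ 10.14.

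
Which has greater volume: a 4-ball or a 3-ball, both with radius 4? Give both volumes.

V_4(4) ≈ 1263.31. V_3(4) ≈ 268.083. The 4-ball is larger.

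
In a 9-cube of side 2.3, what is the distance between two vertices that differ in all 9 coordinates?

||(2.3,2.3,...,2.3)|| = √(9)·2.3 = 6.9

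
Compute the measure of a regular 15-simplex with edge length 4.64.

V_15 = √(16) · 4.64^15 / (15! · 2^(15/2)) ≈ 0.000168114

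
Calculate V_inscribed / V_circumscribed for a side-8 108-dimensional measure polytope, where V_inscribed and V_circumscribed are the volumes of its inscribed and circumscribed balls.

The radii are 8/2 and 8√108/2, so the volume ratio is (1/√108)^108 = 108^{-108/2} ≈ 1.56717e-110.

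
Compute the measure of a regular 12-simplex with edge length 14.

V_12 = √(13) · 14^12 / (12! · 2^(12/2)) ≈ 6667.93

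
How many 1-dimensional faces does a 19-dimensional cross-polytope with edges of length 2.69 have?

f_1(19-orthoplex) = 2^2 · (19 choose 2) = 684.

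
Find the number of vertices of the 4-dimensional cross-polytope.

The vertices are ±e_1, ..., ±e_4, so there are 2·4 = 8.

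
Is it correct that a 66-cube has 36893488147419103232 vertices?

False. The 66-cube has 2^66 = 73786976294838206464 vertices.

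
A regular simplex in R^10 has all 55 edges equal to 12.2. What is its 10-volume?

V_10 = √(11) · 12.2^10 / (10! · 2^(10/2)) ≈ 2086.32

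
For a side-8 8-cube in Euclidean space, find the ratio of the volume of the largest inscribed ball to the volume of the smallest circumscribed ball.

V_in/V_out = n^(-n/2) = 8^(-8/2) ≈ 0.000244141.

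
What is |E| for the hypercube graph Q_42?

Number of 1-faces = C(42,1)·2^(42-1) = 42·2199023255552 = 92358976733184.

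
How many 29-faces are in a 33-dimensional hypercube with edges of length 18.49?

An n-cube has C(n,k)·2^(n-k) k-faces. Here C(33,29)·2^4 = 40920·16 = 654720.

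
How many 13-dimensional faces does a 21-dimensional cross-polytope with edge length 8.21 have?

f_13(21-orthoplex) = 2^14 · (21 choose 14) = 1905131520.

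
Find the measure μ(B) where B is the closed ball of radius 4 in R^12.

V_12(4) = π^(12/2) · (4)^12 / Γ(12/2 + 1) = 1048576·π^6/45 ≈ 2.2402e+07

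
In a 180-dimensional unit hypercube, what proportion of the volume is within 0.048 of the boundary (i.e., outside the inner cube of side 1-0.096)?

The inner cube has side 1-2·0.048 = 0.904 and volume (0.904)^180 ≈ 1.289e-08, so the shell holds 0.9999999871 of the volume.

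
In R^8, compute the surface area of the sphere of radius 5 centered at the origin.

The surface area of an n-ball is 2π^(n/2) r^(n-1) / Γ(n/2). For n=8, r=5: 78125·π^4/3 ≈ 2.5367e+06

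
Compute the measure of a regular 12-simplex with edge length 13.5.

For a regular n-simplex with edge a, V = (a^n / n!)·√((n+1)/2^n). With a=13.5, n=12: V ≈ 4309.83.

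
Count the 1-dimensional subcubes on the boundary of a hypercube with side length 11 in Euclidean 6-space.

Choose 1 of 6 axes to span the face (C(6,1) = 6 ways), then fix each of the remaining 5 coordinates at one of its two extreme values (2^5 = 32 ways): 6·32 = 192.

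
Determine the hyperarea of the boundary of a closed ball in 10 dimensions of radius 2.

S_10(2) = 2·π^(10/2)·(2)^9 / Γ(10/2) = 128·π^5/3 ≈ 13056.8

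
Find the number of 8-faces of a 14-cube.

f_8(14-cube) = (14 choose 8) · 2^6 = 192192.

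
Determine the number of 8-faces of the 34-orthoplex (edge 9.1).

Number of 8-faces = 2^(8+1) · C(34,8+1) = 512 · 52451256 = 26855043072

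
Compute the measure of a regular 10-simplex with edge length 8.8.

V = (8.8^10 / 10!) · √((10+1) / 2^10) ≈ 79.5445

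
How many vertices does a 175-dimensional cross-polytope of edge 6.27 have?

An n-cross-polytope has 2n vertices; here n = 175, giving 350.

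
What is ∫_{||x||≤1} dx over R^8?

V_8(1) = π^(8/2) · (1)^8 / Γ(8/2 + 1) = π^4/24 ≈ 4.05871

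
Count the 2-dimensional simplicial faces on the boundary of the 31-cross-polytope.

Number of 2-faces = 2^(2+1) · C(31,2+1) = 8 · 4495 = 35960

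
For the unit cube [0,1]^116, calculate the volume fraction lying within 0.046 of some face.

Shell fraction = 1 - (1-0.092)^116 ≈ 0.999986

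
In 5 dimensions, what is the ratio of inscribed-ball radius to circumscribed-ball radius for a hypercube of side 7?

For an n-cube of any side s, the inradius is s/2 and the circumradius is s√n/2, so the ratio is 1/√5 ≈ 0.447214.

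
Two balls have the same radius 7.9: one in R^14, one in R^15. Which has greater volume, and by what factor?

V_14(7.9) ≈ 2.21003e+12, V_15(7.9) ≈ 1.11131e+13. The 15-ball is larger by a factor of 5.029.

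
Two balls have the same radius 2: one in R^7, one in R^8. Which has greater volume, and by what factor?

V_7(2) ≈ 604.77, V_8(2) ≈ 1039.03. The 8-ball is larger by a factor of 1.718.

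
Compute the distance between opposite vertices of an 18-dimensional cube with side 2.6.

Diagonal = √18 · 2.6 ≈ 11.0309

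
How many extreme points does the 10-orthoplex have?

An n-cross-polytope has 2n vertices; here n = 10, giving 20.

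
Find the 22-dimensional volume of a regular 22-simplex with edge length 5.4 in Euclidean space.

Volume = 5.4^22 · √(23/2^22) / 22! ≈ 2.70041e-08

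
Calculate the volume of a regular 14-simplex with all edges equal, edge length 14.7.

V_14 = √(15) · 14.7^14 / (14! · 2^(14/2)) ≈ 7636.07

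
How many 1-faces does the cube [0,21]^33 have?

The 33-cube has n·2^(n-1) = 33·2^32 = 33·4294967296 = 141733920768 edges.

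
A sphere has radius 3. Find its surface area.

|∂B_3(3)| = 4πr² = 4π·(3)² ≈ 113.097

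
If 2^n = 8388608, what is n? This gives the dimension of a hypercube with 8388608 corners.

n = log_2(8388608) = 23.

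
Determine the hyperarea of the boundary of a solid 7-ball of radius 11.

|∂B_7(11)| = 28344976·π^3/15 ≈ 5.85915e+07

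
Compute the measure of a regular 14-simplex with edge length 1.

Volume = 1^14 · √(15/2^14) / 14! ≈ 3.47078e-13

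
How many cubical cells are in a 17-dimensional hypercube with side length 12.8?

Choose 3 of 17 axes to span the face (C(17,3) = 680 ways), then fix each of the remaining 14 coordinates at one of its two extreme values (2^14 = 16384 ways): 680·16384 = 11141120.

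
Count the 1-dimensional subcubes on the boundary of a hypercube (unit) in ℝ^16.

An n-cube has C(n,k)·2^(n-k) k-faces. Here C(16,1)·2^15 = 16·32768 = 524288.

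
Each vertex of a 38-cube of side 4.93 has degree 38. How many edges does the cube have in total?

An n-cube has n·2^(n-1) edges. With n = 38: 38·137438953472 = 5222680231936.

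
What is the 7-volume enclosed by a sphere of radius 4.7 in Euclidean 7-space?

Volume = π^{7/2}·(4.7)^7/Γ(9/2) ≈ 239368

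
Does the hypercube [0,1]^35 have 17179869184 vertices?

False. The 35-cube has 2^35 = 34359738368 vertices.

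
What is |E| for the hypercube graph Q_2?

Each of the 2^2 = 4 vertices has degree 2; total edges = 2·2^2/2 = 4.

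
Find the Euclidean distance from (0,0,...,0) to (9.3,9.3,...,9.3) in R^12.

||(9.3,9.3,...,9.3)|| = √(12)·9.3 ≈ 32.2161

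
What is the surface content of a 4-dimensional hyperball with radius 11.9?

S_4(11.9) = 2·π^(4/2)·(11.9)^3 / Γ(4/2) ≈ 33263.7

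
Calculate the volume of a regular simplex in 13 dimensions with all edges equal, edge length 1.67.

V_13 = √(14) · 1.67^13 / (13! · 2^(13/2)) ≈ 5.21678e-09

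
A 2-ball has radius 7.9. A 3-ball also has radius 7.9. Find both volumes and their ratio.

V_2(7.9) ≈ 196.067. V_3(7.9) ≈ 2065.24. Ratio V_2/V_3 ≈ 0.09494.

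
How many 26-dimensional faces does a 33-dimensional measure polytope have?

Choose 26 of 33 axes to span the face (C(33,26) = 4272048 ways), then fix each of the remaining 7 coordinates at one of its two extreme values (2^7 = 128 ways): 4272048·128 = 546822144.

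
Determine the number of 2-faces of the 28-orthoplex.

An n-cross-polytope has 2^(k+1)·C(n,k+1) k-faces. Here 2^3·C(28,3) = 8·3276 = 26208.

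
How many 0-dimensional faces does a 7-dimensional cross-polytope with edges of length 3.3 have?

Each 0-face is the convex hull of 1 vertex, one chosen as ±e_i from each of 1 distinct axis: 2^1·C(7,1) = 14.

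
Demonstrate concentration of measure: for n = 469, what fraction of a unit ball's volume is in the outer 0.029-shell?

1 - (1-0.029)^469 ≈ 0.9999989865 ≈ 99.999899%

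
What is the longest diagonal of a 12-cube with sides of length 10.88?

The space diagonal of an n-cube of side s is s√n. Here 10.88·√12 ≈ 37.6894.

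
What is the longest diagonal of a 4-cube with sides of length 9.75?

||(9.75,9.75,...,9.75)|| = √(4)·9.75 = 19.5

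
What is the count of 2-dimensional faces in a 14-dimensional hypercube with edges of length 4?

Number of 2-faces = C(14,2) · 2^(14-2) = 91 · 4096 = 372736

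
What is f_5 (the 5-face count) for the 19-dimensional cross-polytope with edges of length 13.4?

An n-cross-polytope has 2^(k+1)·C(n,k+1) k-faces. Here 2^6·C(19,6) = 64·27132 = 1736448.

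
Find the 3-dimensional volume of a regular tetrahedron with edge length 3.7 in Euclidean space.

Volume = (√2/12) · 3.7³ = 5.96951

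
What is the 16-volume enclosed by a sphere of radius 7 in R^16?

V = 4747561509943·π^8/5760 ≈ 7.82073e+12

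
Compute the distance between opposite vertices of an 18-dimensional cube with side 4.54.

The space diagonal of an n-cube of side s is s√n. Here 4.54·√18 ≈ 19.2616.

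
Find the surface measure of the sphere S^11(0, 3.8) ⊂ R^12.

|∂B_12(3.8)| ≈ 3.82268e+07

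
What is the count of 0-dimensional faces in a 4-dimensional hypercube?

Number of 0-faces = C(4,0) · 2^(4-0) = 1 · 16 = 16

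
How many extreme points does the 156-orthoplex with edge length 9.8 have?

An n-cross-polytope has 2n vertices; here n = 156, giving 312.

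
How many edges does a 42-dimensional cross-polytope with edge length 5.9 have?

f_1(42-orthoplex) = 2^2 · (42 choose 2) = 3444.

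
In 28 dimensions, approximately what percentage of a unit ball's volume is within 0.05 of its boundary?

1 - (1-0.05)^28 ≈ 0.762173 ≈ 76.22%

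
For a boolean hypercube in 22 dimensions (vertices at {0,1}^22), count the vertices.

Each vertex is a binary string of length 22, so there are 2^22 = 4194304.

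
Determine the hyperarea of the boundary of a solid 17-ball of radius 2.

S_17(2) = 2·π^(17/2)·(2)^16 / Γ(17/2) = 33554432·π^8/2027025 ≈ 157069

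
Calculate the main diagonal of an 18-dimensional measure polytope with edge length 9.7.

||(9.7,9.7,...,9.7)|| = √(18)·9.7 ≈ 41.1536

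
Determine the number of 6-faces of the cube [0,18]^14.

Number of 6-faces = C(14,6) · 2^(14-6) = 3003 · 256 = 768768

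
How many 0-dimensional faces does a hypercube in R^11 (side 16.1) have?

f_0(11-cube) = (11 choose 0) · 2^11 = 2048.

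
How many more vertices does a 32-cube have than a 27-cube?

The 32-cube has 2^32 = 4294967296 vertices. The 27-cube has 2^27 = 134217728 vertices. Difference: 4294967296 - 134217728 = 4160749568.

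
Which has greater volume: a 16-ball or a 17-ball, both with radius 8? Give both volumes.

V_16(8) ≈ 6.62397e+13. V_17(8) ≈ 3.17461e+14. The 17-ball is larger.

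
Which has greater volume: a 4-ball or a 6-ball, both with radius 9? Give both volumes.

V_4(9) ≈ 32377.2. V_6(9) ≈ 2.74633e+06. The 6-ball is larger.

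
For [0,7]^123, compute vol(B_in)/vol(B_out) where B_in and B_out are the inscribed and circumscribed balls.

V_in / V_out = (r_in/r_out)^123 = (1/√123)^123 = 123^(-123/2) ≈ 2.95689e-129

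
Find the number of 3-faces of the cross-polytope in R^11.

f_3(11-orthoplex) = 2^4 · (11 choose 4) = 5280.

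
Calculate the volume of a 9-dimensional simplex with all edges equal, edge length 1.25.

Volume = 1.25^9 · √(10/2^9) / 9! ≈ 2.86941e-06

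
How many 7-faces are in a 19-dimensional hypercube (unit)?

f_7(19-cube) = (19 choose 7) · 2^12 = 206389248.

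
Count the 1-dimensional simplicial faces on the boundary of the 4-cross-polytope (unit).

f_1(4-orthoplex) = 2^2 · (4 choose 2) = 24.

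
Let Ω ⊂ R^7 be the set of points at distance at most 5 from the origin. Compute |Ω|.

V_7(5) = π^(7/2) · (5)^7 / Γ(7/2 + 1) = 250000·π^3/21 ≈ 369122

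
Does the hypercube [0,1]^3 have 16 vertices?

False. The 3-cube has 2^3 = 8 vertices.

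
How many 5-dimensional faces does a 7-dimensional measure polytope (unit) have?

An n-cube has C(n,k)·2^(n-k) k-faces. Here C(7,5)·2^2 = 21·4 = 84.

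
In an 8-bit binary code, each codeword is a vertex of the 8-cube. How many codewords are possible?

An n-cube has 2^n vertices; for n = 8 that is 2^8 = 256.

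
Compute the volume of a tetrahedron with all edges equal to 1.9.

Volume = (√2/12) · 1.9³ = 0.808341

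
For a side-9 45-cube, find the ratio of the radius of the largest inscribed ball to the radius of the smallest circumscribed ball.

For an n-cube of any side s, the inradius is s/2 and the circumradius is s√n/2, so the ratio is 1/√45 ≈ 0.149071.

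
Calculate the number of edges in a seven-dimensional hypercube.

Each of the 2^7 = 128 vertices has degree 7; total edges = 7·2^7/2 = 448.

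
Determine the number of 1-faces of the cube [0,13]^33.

Choose 1 of 33 axes to span the face (C(33,1) = 33 ways), then fix each of the remaining 32 coordinates at one of its two extreme values (2^32 = 4294967296 ways): 33·4294967296 = 141733920768.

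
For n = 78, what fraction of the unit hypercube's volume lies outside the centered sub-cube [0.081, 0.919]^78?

1 - (1 - 2·0.081)^78 = 1 - 0.838^78 ≈ 0.9999989695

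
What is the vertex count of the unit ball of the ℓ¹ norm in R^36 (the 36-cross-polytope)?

The 36-dimensional cross-polytope has 2n = 2·36 = 72 vertices.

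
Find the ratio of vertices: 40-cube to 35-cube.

The 40-cube has 2^40 = 1099511627776 vertices. The 35-cube has 2^35 = 34359738368 vertices. Ratio: 1099511627776/34359738368 = 32.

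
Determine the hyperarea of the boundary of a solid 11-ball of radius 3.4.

|∂B_11(3.4)| ≈ 4.27845e+06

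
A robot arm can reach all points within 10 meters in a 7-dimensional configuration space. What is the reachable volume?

Volume = π^{7/2}·(10)^7/Γ(9/2) = 32000000·π^3/21 ≈ 4.72477e+07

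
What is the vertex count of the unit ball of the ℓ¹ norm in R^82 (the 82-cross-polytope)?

An n-cross-polytope has 2n vertices; here n = 82, giving 164.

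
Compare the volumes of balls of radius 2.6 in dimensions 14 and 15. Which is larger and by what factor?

V_14(2.6) ≈ 386585, V_15(2.6) ≈ 639779. The 15-ball is larger by a factor of 1.655.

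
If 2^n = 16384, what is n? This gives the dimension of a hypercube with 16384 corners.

n = log_2(16384) = 14.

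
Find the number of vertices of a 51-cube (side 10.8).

An n-cube has 2^n vertices; for n = 51 that is 2^51 = 2251799813685248.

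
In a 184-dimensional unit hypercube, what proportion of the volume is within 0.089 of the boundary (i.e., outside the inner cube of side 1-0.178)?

Shell fraction = 1 - (1-0.178)^184 ≈ 1 - 2.17e-16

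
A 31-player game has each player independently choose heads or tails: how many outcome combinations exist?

Number of vertices = 2^31 = 2147483648.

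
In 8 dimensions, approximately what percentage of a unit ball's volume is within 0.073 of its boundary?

1 - (1-0.073)^8 ≈ 0.454697 ≈ 45.47%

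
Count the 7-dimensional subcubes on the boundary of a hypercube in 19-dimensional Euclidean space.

An n-cube has C(n,k)·2^(n-k) k-faces. Here C(19,7)·2^12 = 50388·4096 = 206389248.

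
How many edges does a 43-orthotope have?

The 43-cube has n·2^(n-1) = 43·2^42 = 43·4398046511104 = 189115999977472 edges.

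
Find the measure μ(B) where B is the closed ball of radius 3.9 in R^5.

V_5(3.9) = π^(5/2) · (3.9)^5 / Γ(5/2 + 1) ≈ 4749.21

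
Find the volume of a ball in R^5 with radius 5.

Volume = π^{5/2}·(5)^5/Γ(7/2) = 5000·π^2/3 ≈ 16449.3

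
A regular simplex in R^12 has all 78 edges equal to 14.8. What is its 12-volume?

V_12 = √(13) · 14.8^12 / (12! · 2^(12/2)) ≈ 12989.6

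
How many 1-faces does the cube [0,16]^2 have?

An n-cube has n·2^(n-1) edges. With n = 2: 2·2 = 4.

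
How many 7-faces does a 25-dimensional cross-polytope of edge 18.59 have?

f_7(25-orthoplex) = 2^8 · (25 choose 8) = 276883200.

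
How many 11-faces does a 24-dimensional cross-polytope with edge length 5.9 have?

An n-cross-polytope has 2^(k+1)·C(n,k+1) k-faces. Here 2^12·C(24,12) = 4096·2704156 = 11076222976.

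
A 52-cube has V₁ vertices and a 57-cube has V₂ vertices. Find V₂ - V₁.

V₁ = 2^52 = 4503599627370496. V₂ = 2^57 = 144115188075855872. V₂ - V₁ = 139611588448485376.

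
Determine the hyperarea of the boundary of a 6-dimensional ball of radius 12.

|∂B_6(12)| = 248832·π^3 ≈ 7.71535e+06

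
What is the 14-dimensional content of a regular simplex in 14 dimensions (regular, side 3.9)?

For a regular n-simplex with edge a, V = (a^n / n!)·√((n+1)/2^n). With a=3.9, n=14: V ≈ 6.5363e-05.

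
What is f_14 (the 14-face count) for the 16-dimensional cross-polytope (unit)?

An n-cross-polytope has 2^(k+1)·C(n,k+1) k-faces. Here 2^15·C(16,15) = 32768·16 = 524288.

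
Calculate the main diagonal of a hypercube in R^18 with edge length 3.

Diagonal = √18 · 3 ≈ 12.7279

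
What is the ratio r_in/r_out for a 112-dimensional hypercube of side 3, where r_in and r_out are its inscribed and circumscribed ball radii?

r_in / r_out = (3/2) / (3√112/2) = 1/√112 ≈ 0.0944911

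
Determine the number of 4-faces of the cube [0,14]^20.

An n-cube has C(n,k)·2^(n-k) k-faces. Here C(20,4)·2^16 = 4845·65536 = 317521920.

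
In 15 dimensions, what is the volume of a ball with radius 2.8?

The n-ball volume is π^(n/2)·r^n/Γ(n/2+1). With n=15, r=2.8: V ≈ 1.94447e+06.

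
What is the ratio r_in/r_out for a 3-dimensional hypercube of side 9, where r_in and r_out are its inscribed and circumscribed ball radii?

For an n-cube of any side s, the inradius is s/2 and the circumradius is s√n/2, so the ratio is 1/√3 ≈ 0.57735.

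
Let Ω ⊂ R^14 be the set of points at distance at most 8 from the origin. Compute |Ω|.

Volume = π^{14/2}·(8)^14/Γ(8) = 274877906944·π^7/315 ≈ 2.63559e+12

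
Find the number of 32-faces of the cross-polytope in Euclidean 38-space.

Each 32-face is the convex hull of 33 vertices, one chosen as ±e_i from each of 33 distinct axes: 2^33·C(38,33) = 4311648948977664.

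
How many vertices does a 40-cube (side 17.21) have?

An n-cube has 2^n vertices; for n = 40 that is 2^40 = 1099511627776.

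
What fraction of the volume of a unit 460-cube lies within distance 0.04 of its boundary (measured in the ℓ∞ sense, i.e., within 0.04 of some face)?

The inner cube has side 1-2·0.04 = 0.92 and volume (0.92)^460 ≈ 2.2e-17, so the shell holds 1 - 2.2e-17 of the volume.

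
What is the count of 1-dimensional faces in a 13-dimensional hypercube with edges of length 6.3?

f_1(13-cube) = (13 choose 1) · 2^12 = 53248.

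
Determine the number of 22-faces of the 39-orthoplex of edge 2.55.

An n-cross-polytope has 2^(k+1)·C(n,k+1) k-faces. Here 2^23·C(39,23) = 8388608·37711260990 = 316344985630801920.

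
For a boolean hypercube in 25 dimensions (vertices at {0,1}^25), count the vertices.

Number of vertices = 2^25 = 33554432.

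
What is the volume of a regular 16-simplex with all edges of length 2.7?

Volume = 2.7^16 · √(17/2^16) / 16! ≈ 6.14024e-09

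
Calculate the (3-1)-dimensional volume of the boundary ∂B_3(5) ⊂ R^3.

S_3(5) = 2·π^(3/2)·(5)^2 / Γ(3/2) = 4πr² = 4π·(5)² ≈ 314.159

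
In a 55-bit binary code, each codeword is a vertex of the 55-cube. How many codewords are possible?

An n-cube has 2^n vertices; for n = 55 that is 2^55 = 36028797018963968.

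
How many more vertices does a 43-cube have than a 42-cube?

The 43-cube has 2^43 = 8796093022208 vertices. The 42-cube has 2^42 = 4398046511104 vertices. Difference: 8796093022208 - 4398046511104 = 4398046511104.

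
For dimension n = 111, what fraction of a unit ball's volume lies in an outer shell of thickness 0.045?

1 - (1-0.045)^111 ≈ 0.993969 ≈ 99.40%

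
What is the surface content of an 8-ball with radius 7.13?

|∂B_8(7.13)| ≈ 3.04162e+07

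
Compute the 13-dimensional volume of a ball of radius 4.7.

Volume = π^{13/2}·(4.7)^13/Γ(15/2) ≈ 4.97294e+08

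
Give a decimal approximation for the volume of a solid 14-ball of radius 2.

The n-ball volume is π^(n/2)·r^n/Γ(n/2+1). With n=14, r=2: V = 1024·π^7/315 ≈ 9818.35.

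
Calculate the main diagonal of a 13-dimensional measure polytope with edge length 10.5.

Diagonal = √13 · 10.5 ≈ 37.8583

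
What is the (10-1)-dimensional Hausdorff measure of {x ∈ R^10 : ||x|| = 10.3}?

|∂B_10(10.3)| ≈ 3.32739e+10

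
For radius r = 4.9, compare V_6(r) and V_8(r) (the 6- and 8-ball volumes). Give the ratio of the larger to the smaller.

V_6(4.9) ≈ 71527.8, V_8(4.9) ≈ 1.34883e+06. The 8-ball is larger by a factor of 18.86.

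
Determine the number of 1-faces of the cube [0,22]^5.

Number of 1-faces = C(5,1) · 2^(5-1) = 5 · 16 = 80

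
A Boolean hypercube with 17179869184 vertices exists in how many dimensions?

2^n = 17179869184 ⇒ n = log_2(17179869184) = 34.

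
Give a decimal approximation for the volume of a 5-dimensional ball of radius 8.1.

Volume = π^{5/2}·(8.1)^5/Γ(7/2) ≈ 183537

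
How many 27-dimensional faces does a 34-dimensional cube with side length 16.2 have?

Number of 27-faces = C(34,27) · 2^(34-27) = 5379616 · 128 = 688590848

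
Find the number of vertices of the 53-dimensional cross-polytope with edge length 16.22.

Number of vertices = 2n = 106.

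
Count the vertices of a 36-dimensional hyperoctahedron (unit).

Number of vertices = 2n = 72.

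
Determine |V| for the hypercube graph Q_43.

Number of vertices = 2^43 = 8796093022208.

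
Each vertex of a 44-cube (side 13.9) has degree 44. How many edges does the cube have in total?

An n-cube has n·2^(n-1) edges. With n = 44: 44·8796093022208 = 387028092977152.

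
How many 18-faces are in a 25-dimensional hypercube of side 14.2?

f_18(25-cube) = (25 choose 18) · 2^7 = 61529600.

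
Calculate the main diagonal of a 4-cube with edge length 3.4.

The space diagonal of an n-cube of side s is s√n. Here 3.4·√4 = 6.8.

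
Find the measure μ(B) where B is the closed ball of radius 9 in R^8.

Volume = π^{8/2}·(9)^8/Γ(5) = 14348907·π^4/8 ≈ 1.74714e+08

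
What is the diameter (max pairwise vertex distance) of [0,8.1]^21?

The space diagonal of an n-cube of side s is s√n. Here 8.1·√21 ≈ 37.1189.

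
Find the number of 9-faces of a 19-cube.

Number of 9-faces = C(19,9) · 2^(19-9) = 92378 · 1024 = 94595072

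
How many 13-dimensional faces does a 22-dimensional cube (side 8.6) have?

f_13(22-cube) = (22 choose 13) · 2^9 = 254679040.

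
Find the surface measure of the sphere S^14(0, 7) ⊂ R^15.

|∂B_15(7)| = 24803586664192·π^7/19305 ≈ 3.88055e+12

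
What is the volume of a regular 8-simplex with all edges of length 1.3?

Volume = 1.3^8 · √(9/2^8) / 8! ≈ 3.79339e-05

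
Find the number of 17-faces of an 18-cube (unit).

Choose 17 of 18 axes to span the face (C(18,17) = 18 ways), then fix each of the remaining 1 coordinate at one of its two extreme values (2^1 = 2 ways): 18·2 = 36.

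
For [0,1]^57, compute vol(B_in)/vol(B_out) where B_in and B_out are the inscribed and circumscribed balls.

V_in/V_out = n^(-n/2) = 57^(-57/2) ≈ 9.06915e-51.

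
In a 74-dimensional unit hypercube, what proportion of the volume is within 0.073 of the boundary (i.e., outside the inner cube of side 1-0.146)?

The inner cube has side 1-2·0.073 = 0.854 and volume (0.854)^74 ≈ 8.47e-06, so the shell holds 0.999992 of the volume.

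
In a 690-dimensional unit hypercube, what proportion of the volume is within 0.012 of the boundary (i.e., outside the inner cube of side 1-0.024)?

The inner cube has side 1-2·0.012 = 0.976 and volume (0.976)^690 ≈ 5.253e-08, so the shell holds 0.9999999475 of the volume.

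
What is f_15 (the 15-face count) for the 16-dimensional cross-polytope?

An n-cross-polytope has 2^(k+1)·C(n,k+1) k-faces. Here 2^16·C(16,16) = 65536·1 = 65536.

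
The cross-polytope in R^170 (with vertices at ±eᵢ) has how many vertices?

Number of vertices = 2n = 340.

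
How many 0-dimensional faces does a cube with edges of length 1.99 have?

Choose 0 of 3 axes to span the face (C(3,0) = 1 way), then fix each of the remaining 3 coordinates at one of its two extreme values (2^3 = 8 ways): 1·8 = 8.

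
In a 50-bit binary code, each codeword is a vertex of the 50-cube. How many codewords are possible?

The 50-cube has 2^50 = 1125899906842624 vertices.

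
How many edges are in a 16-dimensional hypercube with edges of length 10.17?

An n-cube has C(n,k)·2^(n-k) k-faces. Here C(16,1)·2^15 = 16·32768 = 524288.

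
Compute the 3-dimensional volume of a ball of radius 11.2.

The n-ball volume is π^(n/2)·r^n/Γ(n/2+1). With n=3, r=11.2: V ≈ 5884.95.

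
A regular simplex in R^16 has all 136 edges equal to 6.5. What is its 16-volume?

V = (6.5^16 / 16!) · √((16+1) / 2^16) ≈ 0.00781589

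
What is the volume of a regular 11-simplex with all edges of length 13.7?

For a regular n-simplex with edge a, V = (a^n / n!)·√((n+1)/2^n). With a=13.7, n=11: V ≈ 6119.22.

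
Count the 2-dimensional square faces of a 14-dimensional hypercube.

Choose 2 of 14 axes to span the face (C(14,2) = 91 ways), then fix each of the remaining 12 coordinates at one of its two extreme values (2^12 = 4096 ways): 91·4096 = 372736.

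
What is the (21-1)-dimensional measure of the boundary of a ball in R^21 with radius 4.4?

S_21(4.4) = 2·π^(21/2)·(4.4)^20 / Γ(21/2) ≈ 2.16681e+12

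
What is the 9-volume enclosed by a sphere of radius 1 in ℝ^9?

The n-ball volume is π^(n/2)·r^n/Γ(n/2+1). With n=9, r=1: V = 32·π^4/945 ≈ 3.29851.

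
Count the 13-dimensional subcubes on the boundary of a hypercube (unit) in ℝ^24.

Number of 13-faces = C(24,13) · 2^(24-13) = 2496144 · 2048 = 5112102912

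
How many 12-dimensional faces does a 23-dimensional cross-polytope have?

Each 12-face is the convex hull of 13 vertices, one chosen as ±e_i from each of 13 distinct axes: 2^13·C(23,13) = 9372188672.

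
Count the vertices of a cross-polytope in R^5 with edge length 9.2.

An n-cross-polytope has 2n vertices; here n = 5, giving 10.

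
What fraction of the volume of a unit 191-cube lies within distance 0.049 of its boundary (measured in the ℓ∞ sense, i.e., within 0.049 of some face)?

1 - (1 - 2·0.049)^191 = 1 - 0.902^191 ≈ 0.9999999972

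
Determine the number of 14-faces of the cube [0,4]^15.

f_14(15-cube) = (15 choose 14) · 2^1 = 30.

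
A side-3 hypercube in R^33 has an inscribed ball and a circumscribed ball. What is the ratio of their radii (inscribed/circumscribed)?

r_in / r_out = (3/2) / (3√33/2) = 1/√33 ≈ 0.174078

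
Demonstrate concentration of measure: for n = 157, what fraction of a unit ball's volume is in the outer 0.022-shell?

1 - (1-0.022)^157 ≈ 0.969577 ≈ 96.96%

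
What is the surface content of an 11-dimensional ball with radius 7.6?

|∂B_11(7.6)| ≈ 1.3324e+10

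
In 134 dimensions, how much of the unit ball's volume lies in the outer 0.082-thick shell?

Shell fraction = 1 - (1-0.082)^134 ≈ 0.99999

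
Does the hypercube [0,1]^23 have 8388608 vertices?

True. The 23-cube has 2^23 = 8388608 vertices.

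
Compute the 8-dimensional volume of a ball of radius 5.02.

V_8(5.02) = π^(8/2) · (5.02)^8 / Γ(8/2 + 1) ≈ 1.63688e+06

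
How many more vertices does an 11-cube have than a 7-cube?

The 11-cube has 2^11 = 2048 vertices. The 7-cube has 2^7 = 128 vertices. Difference: 2048 - 128 = 1920.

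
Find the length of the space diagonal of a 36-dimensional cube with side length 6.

Diagonal = √36 · 6 = 36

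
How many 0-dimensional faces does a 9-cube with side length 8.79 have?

An n-cube has C(n,k)·2^(n-k) k-faces. Here C(9,0)·2^9 = 1·512 = 512.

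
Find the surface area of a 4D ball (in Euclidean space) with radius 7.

The surface area of an n-ball is 2π^(n/2) r^(n-1) / Γ(n/2). For n=4, r=7: 686·π^2 ≈ 6770.55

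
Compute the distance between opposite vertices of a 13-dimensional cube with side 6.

d = √(6² + 6² + ... + 6²) [13 terms] = √(13·6²) = 6√13 ≈ 21.6333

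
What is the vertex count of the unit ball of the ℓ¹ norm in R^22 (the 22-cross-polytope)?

The vertices are ±e_1, ..., ±e_22, so there are 2·22 = 44.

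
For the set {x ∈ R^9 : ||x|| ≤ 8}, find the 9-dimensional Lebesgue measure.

The n-ball volume is π^(n/2)·r^n/Γ(n/2+1). With n=9, r=8: V = 4294967296·π^4/945 ≈ 4.42718e+08.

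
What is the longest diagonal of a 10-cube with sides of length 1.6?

The space diagonal of an n-cube of side s is s√n. Here 1.6·√10 ≈ 5.05964.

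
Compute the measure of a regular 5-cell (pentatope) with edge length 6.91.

V_4 = √(5) · 6.91^4 / (4! · 2^(4/2)) ≈ 53.1038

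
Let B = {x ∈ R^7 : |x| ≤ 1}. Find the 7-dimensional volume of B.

V = 16·π^3/105 ≈ 4.72477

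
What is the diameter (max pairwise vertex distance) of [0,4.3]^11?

||(4.3,4.3,...,4.3)|| = √(11)·4.3 ≈ 14.2615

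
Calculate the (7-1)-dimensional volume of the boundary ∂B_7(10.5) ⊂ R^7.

S = n·V_n(r)/r = 7·V_7(10.5)/10.5 (volume-to-surface relation), giving 28588707·π^3/20 ≈ 4.43215e+07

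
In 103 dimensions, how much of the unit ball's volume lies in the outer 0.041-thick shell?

V(inner)/V(outer) = ((1-0.041)/1)^103 ≈ 0.01341, so the shell fraction is 0.986593.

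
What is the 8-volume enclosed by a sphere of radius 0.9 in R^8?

The n-ball volume is π^(n/2)·r^n/Γ(n/2+1). With n=8, r=0.9: V ≈ 1.74714.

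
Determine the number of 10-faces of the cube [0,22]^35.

Number of 10-faces = C(35,10) · 2^(35-10) = 183579396 · 33554432 = 6159902359683072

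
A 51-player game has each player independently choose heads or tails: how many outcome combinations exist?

The 51-cube has 2^51 = 2251799813685248 vertices.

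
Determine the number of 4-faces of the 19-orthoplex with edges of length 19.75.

Number of 4-faces = 2^(4+1) · C(19,4+1) = 32 · 11628 = 372096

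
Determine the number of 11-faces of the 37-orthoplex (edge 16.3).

An n-cross-polytope has 2^(k+1)·C(n,k+1) k-faces. Here 2^12·C(37,12) = 4096·1852482996 = 7587770351616.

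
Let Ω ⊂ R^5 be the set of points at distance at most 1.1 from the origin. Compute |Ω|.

The n-ball volume is π^(n/2)·r^n/Γ(n/2+1). With n=5, r=1.1: V ≈ 8.47738.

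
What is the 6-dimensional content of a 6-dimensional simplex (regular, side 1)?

V = (1^6 / 6!) · √((6+1) / 2^6) ≈ 0.000459332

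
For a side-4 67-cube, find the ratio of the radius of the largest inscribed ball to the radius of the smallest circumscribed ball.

r_in / r_out = (4/2) / (4√67/2) = 1/√67 ≈ 0.122169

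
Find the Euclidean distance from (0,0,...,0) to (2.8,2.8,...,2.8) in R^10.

The space diagonal of an n-cube of side s is s√n. Here 2.8·√10 ≈ 8.85438.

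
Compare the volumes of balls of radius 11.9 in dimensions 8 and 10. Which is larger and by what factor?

V_8(11.9) ≈ 1.63216e+09, V_10(11.9) ≈ 1.45224e+11. The 10-ball is larger by a factor of 88.98.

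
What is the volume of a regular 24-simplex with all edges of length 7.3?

V = (7.3^24 / 24!) · √((24+1) / 2^24) ≈ 1.03194e-06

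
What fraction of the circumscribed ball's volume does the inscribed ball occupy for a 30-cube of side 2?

The radii are 2/2 and 2√30/2, so the volume ratio is (1/√30)^30 = 30^{-30/2} ≈ 6.96917e-23.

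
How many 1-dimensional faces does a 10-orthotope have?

f_1(10-cube) = (10 choose 1) · 2^9 = 5120.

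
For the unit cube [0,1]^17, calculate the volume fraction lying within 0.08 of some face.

Shell fraction = 1 - (1-0.16)^17 ≈ 0.948388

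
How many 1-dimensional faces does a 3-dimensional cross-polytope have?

An n-cross-polytope has 2^(k+1)·C(n,k+1) k-faces. Here 2^2·C(3,2) = 4·3 = 12.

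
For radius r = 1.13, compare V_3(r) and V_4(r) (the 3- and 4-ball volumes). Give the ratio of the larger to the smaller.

V_3(1.13) ≈ 6.04399, V_4(1.13) ≈ 8.04606. The 4-ball is larger by a factor of 1.331.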